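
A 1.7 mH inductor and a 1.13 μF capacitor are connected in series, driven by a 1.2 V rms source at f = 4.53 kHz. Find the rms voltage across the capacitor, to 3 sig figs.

ω = 2πf = 28460 rad/s
X_L = ωL = 48.4 Ω
X_C = 1/(ωC) = 31.1 Ω
Net reactance X = X_L − X_C = 17.3 Ω
Z = j17.3 Ω
|Z| = √(0² + 17.3²) = 17.3 Ω
I = V/|Z| = 69.4 mA
V_C = I·|Z_C| = 0.0694 × 31.1 = 2.16 V

2.16 V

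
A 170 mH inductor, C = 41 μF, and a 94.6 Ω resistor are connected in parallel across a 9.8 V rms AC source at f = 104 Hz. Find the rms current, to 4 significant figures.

202.8 mA

ω = 2πf = 653.5 rad/s
X_L = ωL = 111.1 Ω
X_C = 1/(ωC) = 37.33 Ω
Parallel: admittances add. Y = 1/R + 1/(jωL) + jωC
Y = (0.01057 + j0.01779) S
|Y| = 0.02069 S → |Z| = 1/|Y| = 48.32 Ω, ∠Z = −∠Y = -59.28°
I = V/|Z| = 9.8/48.32 = 202.8 mA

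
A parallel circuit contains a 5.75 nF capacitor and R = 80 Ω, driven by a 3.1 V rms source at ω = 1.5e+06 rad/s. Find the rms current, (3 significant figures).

47.1 mA

X_C = 1/(ωC) = 116 Ω
Parallel: admittances add. Y = 1/R + jωC
Y = (0.0125 + j0.00863) S
|Y| = 0.0152 S → |Z| = 1/|Y| = 65.8 Ω, ∠Z = −∠Y = -34.6°
I = V/|Z| = 3.1/65.8 = 47.1 mA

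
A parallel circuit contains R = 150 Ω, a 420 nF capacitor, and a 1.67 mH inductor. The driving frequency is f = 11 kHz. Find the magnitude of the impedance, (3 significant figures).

46.7 Ω

ω = 2πf = 69120 rad/s
X_L = ωL = 115 Ω
X_C = 1/(ωC) = 34.4 Ω
Parallel: admittances add. Y = 1/R + 1/(jωL) + jωC
Y = (0.00667 + j0.0204) S
|Y| = 0.0214 S → |Z| = 1/|Y| = 46.7 Ω, ∠Z = −∠Y = -71.9°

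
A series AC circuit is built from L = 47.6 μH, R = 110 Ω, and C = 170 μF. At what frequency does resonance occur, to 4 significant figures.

ω₀ = 1/√(LC) = 1/√(4.76e-05 × 0.00017) = 11120 rad/s
f₀ = ω₀/(2π) = 1.769 kHz

1.769 kHz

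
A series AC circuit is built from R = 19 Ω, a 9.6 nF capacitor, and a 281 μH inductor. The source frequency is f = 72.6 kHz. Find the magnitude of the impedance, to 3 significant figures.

102 Ω

ω = 2πf = 456200 rad/s
X_L = ωL = 128 Ω
X_C = 1/(ωC) = 228 Ω
Net reactance X = X_L − X_C = -100 Ω
Z = 19.0 − j100 Ω
|Z| = √(19.0² + 100²) = 102 Ω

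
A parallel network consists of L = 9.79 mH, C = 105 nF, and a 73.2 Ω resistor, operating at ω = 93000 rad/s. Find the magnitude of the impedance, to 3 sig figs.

61.8 Ω

X_L = ωL = 910 Ω
X_C = 1/(ωC) = 102 Ω
Parallel: admittances add. Y = 1/R + 1/(jωL) + jωC
Y = (0.0137 + j0.00867) S
|Y| = 0.0162 S → |Z| = 1/|Y| = 61.8 Ω, ∠Z = −∠Y = -32.4°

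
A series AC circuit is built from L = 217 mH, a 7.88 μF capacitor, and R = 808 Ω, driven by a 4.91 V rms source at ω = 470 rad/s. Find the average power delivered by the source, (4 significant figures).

X_L = ωL = 102.0 Ω
X_C = 1/(ωC) = 270.0 Ω
Net reactance X = X_L − X_C = -168.0 Ω
Z = 808.0 − j168.0 Ω
|Z| = √(808.0² + 168.0²) = 825.3 Ω
∠Z = arctan(-168.0/808.0) = -11.75°
I = V/|Z| = 5.949 mA
P = VI cos φ = 4.91 × 0.005949 × cos(-11.75°) = 28.60 mW

28.60 mW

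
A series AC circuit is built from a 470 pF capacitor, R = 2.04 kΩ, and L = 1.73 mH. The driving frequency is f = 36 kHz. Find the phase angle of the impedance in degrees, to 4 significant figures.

ω = 2πf = 226200 rad/s
X_L = ωL = 391.3 Ω
X_C = 1/(ωC) = 9406 Ω
Net reactance X = X_L − X_C = -9015 Ω
Z = 2040 − j9015 Ω
|Z| = √(2040² + 9015²) = 9243 Ω
∠Z = arctan(-9015/2040) = -77.25°

-77.25°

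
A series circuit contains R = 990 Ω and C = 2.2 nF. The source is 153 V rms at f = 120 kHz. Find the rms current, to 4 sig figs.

ω = 2πf = 754000 rad/s
X_C = 1/(ωC) = 602.9 Ω
Z = 990.0 − j602.9 Ω
|Z| = √(990.0² + 602.9²) = 1159 Ω
I = V/|Z| = 153/1159 = 132.0 mA

132.0 mA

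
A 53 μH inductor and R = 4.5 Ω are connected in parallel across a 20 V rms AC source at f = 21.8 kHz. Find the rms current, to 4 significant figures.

5.229 A

ω = 2πf = 137000 rad/s
X_L = ωL = 7.260 Ω
Parallel: admittances add. Y = 1/R + 1/(jωL)
Y = (0.2222 − j0.1377) S
|Y| = 0.2615 S → |Z| = 1/|Y| = 3.825 Ω, ∠Z = −∠Y = 31.79°
I = V/|Z| = 20/3.825 = 5.229 A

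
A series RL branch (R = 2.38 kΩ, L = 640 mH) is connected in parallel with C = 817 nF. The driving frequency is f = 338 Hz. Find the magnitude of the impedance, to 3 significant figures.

ω = 2πf = 2124 rad/s
X_L = ωL = 1360 Ω
X_C = 1/(ωC) = 576 Ω
Branch 1 (R+jX_L): Z₁ = 2380 + j1360 Ω, |Z₁| = 2740 Ω
Branch 2 (−jX_C): Z₂ = −j576 Ω
Parallel: Z = Z₁Z₂/(Z₁+Z₂), |Z| = 630 Ω, ∠Z = -78.5°

630 Ω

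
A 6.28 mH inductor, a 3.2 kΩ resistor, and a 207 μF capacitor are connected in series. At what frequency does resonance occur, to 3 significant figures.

140 Hz

ω₀ = 1/√(LC) = 1/√(0.00628 × 0.000207) = 877.1 rad/s
f₀ = ω₀/(2π) = 140 Hz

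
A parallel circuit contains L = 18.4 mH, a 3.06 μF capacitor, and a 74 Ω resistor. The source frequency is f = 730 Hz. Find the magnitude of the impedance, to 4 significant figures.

73.05 Ω

ω = 2πf = 4587 rad/s
X_L = ωL = 84.40 Ω
X_C = 1/(ωC) = 71.25 Ω
Parallel: admittances add. Y = 1/R + 1/(jωL) + jωC
Y = (0.01351 + j0.002186) S
|Y| = 0.01369 S → |Z| = 1/|Y| = 73.05 Ω, ∠Z = −∠Y = -9.191°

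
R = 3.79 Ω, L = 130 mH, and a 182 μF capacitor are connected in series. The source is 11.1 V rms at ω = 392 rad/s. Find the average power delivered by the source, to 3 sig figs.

X_L = ωL = 51.0 Ω
X_C = 1/(ωC) = 14.0 Ω
Net reactance X = X_L − X_C = 36.9 Ω
Z = 3.79 + j36.9 Ω
|Z| = √(3.79² + 36.9²) = 37.1 Ω
∠Z = arctan(36.9/3.79) = 84.1°
I = V/|Z| = 299 mA
P = VI cos φ = 11.1 × 0.299 × cos(84.1°) = 339 mW

339 mW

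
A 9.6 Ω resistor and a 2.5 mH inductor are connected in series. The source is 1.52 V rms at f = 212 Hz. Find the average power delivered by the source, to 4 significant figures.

ω = 2πf = 1332 rad/s
X_L = ωL = 3.330 Ω
Z = 9.600 + j3.330 Ω
|Z| = √(9.600² + 3.330²) = 10.16 Ω
∠Z = arctan(3.330/9.600) = 19.13°
I = V/|Z| = 149.6 mA
P = VI cos φ = 1.52 × 0.1496 × cos(19.13°) = 214.8 mW

214.8 mW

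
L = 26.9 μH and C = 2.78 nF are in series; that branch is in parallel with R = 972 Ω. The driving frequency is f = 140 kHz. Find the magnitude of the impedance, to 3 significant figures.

ω = 2πf = 879600 rad/s
X_L = ωL = 23.7 Ω
X_C = 1/(ωC) = 409 Ω
Branch 1: Z₁ = R = 972 Ω
Branch 2 (series LC): Z₂ = j(X_L − X_C) = −j385 Ω
Parallel: Z = Z₁Z₂/(Z₁+Z₂), |Z| = 358 Ω, ∠Z = -68.4°

358 Ω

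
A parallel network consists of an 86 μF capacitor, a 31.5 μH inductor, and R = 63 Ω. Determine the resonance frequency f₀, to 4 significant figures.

3.058 kHz

ω₀ = 1/√(LC) = 1/√(3.15e-05 × 8.6e-05) = 19210 rad/s
f₀ = ω₀/(2π) = 3.058 kHz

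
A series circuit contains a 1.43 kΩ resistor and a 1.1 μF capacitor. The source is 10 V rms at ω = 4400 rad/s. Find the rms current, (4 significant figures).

X_C = 1/(ωC) = 206.6 Ω
Z = 1430 − j206.6 Ω
|Z| = √(1430² + 206.6²) = 1445 Ω
I = V/|Z| = 10/1445 = 6.921 mA

6.921 mA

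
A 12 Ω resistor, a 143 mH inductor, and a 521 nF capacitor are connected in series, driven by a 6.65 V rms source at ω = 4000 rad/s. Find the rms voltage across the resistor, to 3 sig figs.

X_L = ωL = 572 Ω
X_C = 1/(ωC) = 480 Ω
Net reactance X = X_L − X_C = 92.2 Ω
Z = 12.0 + j92.2 Ω
|Z| = √(12.0² + 92.2²) = 92.9 Ω
I = V/|Z| = 71.6 mA
V_R = I·|Z_R| = 0.0716 × 12.0 = 0.859 V

0.859 V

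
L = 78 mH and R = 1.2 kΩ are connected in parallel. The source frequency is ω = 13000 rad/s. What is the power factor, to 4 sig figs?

X_L = ωL = 1014 Ω
Parallel: admittances add. Y = 1/R + 1/(jωL)
Y = (0.0008333 − j0.0009862) S
|Y| = 0.001291 S → |Z| = 1/|Y| = 774.5 Ω, ∠Z = −∠Y = 49.80°
cos φ = cos(49.80°) = 0.6454

0.6454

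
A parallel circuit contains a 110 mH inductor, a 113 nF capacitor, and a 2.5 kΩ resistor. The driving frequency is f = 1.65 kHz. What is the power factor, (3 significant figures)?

0.805

ω = 2πf = 10370 rad/s
X_L = ωL = 1140 Ω
X_C = 1/(ωC) = 854 Ω
Parallel: admittances add. Y = 1/R + 1/(jωL) + jωC
Y = (0.000400 + j0.000295) S
|Y| = 0.000497 S → |Z| = 1/|Y| = 2010 Ω, ∠Z = −∠Y = -36.4°
cos φ = cos(-36.4°) = 0.805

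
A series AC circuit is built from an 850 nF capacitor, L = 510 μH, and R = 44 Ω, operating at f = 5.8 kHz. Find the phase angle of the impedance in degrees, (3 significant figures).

-17.3°

ω = 2πf = 36440 rad/s
X_L = ωL = 18.6 Ω
X_C = 1/(ωC) = 32.3 Ω
Net reactance X = X_L − X_C = -13.7 Ω
Z = 44.0 − j13.7 Ω
|Z| = √(44.0² + 13.7²) = 46.1 Ω
∠Z = arctan(-13.7/44.0) = -17.3°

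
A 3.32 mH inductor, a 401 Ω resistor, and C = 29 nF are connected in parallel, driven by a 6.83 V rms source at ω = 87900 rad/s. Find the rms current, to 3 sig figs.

X_L = ωL = 292 Ω
X_C = 1/(ωC) = 392 Ω
Parallel: admittances add. Y = 1/R + 1/(jωL) + jωC
Y = (0.00249 − j0.000878) S
|Y| = 0.00264 S → |Z| = 1/|Y| = 378 Ω, ∠Z = −∠Y = 19.4°
I = V/|Z| = 6.83/378 = 18.1 mA

18.1 mA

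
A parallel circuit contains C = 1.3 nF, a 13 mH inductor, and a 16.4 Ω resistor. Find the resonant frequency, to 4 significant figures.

38.71 kHz

ω₀ = 1/√(LC) = 1/√(0.013 × 1.3e-09) = 243300 rad/s
f₀ = ω₀/(2π) = 38.71 kHz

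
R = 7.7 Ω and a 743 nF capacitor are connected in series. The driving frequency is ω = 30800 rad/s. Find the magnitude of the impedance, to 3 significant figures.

44.4 Ω

X_C = 1/(ωC) = 43.7 Ω
Z = 7.70 − j43.7 Ω
|Z| = √(7.70² + 43.7²) = 44.4 Ω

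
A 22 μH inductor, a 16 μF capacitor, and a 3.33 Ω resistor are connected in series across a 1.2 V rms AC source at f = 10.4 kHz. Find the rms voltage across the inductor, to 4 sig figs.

0.5127 V

ω = 2πf = 65350 rad/s
X_L = ωL = 1.438 Ω
X_C = 1/(ωC) = 0.9565 Ω
Net reactance X = X_L − X_C = 0.4811 Ω
Z = 3.330 + j0.4811 Ω
|Z| = √(3.330² + 0.4811²) = 3.365 Ω
I = V/|Z| = 356.7 mA
V_L = I·|Z_L| = 0.3567 × 1.438 = 0.5127 V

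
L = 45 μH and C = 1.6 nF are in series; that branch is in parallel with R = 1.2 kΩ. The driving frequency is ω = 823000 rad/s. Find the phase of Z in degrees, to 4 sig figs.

-58.95°

X_L = ωL = 37.04 Ω
X_C = 1/(ωC) = 759.4 Ω
Branch 1: Z₁ = R = 1200 Ω
Branch 2 (series LC): Z₂ = j(X_L − X_C) = −j722.4 Ω
Parallel: Z = Z₁Z₂/(Z₁+Z₂), |Z| = 618.9 Ω, ∠Z = -58.95°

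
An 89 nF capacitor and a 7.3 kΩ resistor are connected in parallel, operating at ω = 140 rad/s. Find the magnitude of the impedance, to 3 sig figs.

7270 Ω

X_C = 1/(ωC) = 80300 Ω
Parallel: admittances add. Y = 1/R + jωC
Y = (0.000137 + j1.25e-05) S
|Y| = 0.000138 S → |Z| = 1/|Y| = 7270 Ω, ∠Z = −∠Y = -5.20°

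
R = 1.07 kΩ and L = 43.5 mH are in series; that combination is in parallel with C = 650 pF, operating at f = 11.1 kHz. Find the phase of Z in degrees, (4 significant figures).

ω = 2πf = 69740 rad/s
X_L = ωL = 3034 Ω
X_C = 1/(ωC) = 22060 Ω
Branch 1 (R+jX_L): Z₁ = 1070 + j3034 Ω, |Z₁| = 3217 Ω
Branch 2 (−jX_C): Z₂ = −j22060 Ω
Parallel: Z = Z₁Z₂/(Z₁+Z₂), |Z| = 3724 Ω, ∠Z = 67.35°

67.35°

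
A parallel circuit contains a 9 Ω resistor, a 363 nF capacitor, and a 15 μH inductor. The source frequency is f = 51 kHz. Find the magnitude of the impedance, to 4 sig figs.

6.941 Ω

ω = 2πf = 320400 rad/s
X_L = ωL = 4.807 Ω
X_C = 1/(ωC) = 8.597 Ω
Parallel: admittances add. Y = 1/R + 1/(jωL) + jωC
Y = (0.1111 − j0.09173) S
|Y| = 0.1441 S → |Z| = 1/|Y| = 6.941 Ω, ∠Z = −∠Y = 39.54°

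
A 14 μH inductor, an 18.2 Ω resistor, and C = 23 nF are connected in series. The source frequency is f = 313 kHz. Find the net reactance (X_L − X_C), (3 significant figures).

5.42 Ω

ω = 2πf = 1.967e+06 rad/s
X_L = ωL = 27.5 Ω
X_C = 1/(ωC) = 22.1 Ω
X = 27.5 − 22.1 = 5.42 Ω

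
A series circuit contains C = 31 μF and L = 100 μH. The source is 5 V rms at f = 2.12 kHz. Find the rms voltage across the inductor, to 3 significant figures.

ω = 2πf = 13320 rad/s
X_L = ωL = 1.33 Ω
X_C = 1/(ωC) = 2.42 Ω
Net reactance X = X_L − X_C = -1.09 Ω
Z = − j1.09 Ω
|Z| = √(0² + 1.09²) = 1.09 Ω
I = V/|Z| = 4.59 A
V_L = I·|Z_L| = 4.59 × 1.33 = 6.11 V

6.11 V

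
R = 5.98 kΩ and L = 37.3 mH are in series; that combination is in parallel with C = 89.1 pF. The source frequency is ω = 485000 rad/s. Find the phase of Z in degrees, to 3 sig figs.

21.9°

X_L = ωL = 18100 Ω
X_C = 1/(ωC) = 23100 Ω
Branch 1 (R+jX_L): Z₁ = 5980 + j18100 Ω, |Z₁| = 19100 Ω
Branch 2 (−jX_C): Z₂ = −j23100 Ω
Parallel: Z = Z₁Z₂/(Z₁+Z₂), |Z| = 56300 Ω, ∠Z = 21.9°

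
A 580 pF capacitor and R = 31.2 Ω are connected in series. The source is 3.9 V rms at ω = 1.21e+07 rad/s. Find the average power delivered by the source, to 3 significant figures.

22.3 mW

X_C = 1/(ωC) = 142 Ω
Z = 31.2 − j142 Ω
|Z| = √(31.2² + 142²) = 146 Ω
∠Z = arctan(-142/31.2) = -77.6°
I = V/|Z| = 26.7 mA
P = VI cos φ = 3.9 × 0.0267 × cos(-77.6°) = 22.3 mW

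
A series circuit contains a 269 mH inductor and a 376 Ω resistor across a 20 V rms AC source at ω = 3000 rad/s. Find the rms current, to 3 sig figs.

X_L = ωL = 807 Ω
Z = 376 + j807 Ω
|Z| = √(376² + 807²) = 890 Ω
I = V/|Z| = 20/890 = 22.5 mA

22.5 mA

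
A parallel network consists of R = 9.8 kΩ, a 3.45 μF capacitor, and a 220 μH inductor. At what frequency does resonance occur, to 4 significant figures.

ω₀ = 1/√(LC) = 1/√(0.00022 × 3.45e-06) = 36300 rad/s
f₀ = ω₀/(2π) = 5.777 kHz

5.777 kHz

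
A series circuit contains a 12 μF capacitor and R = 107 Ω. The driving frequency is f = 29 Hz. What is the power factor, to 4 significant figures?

ω = 2πf = 182.2 rad/s
X_C = 1/(ωC) = 457.3 Ω
Z = 107.0 − j457.3 Ω
|Z| = √(107.0² + 457.3²) = 469.7 Ω
∠Z = arctan(-457.3/107.0) = -76.83°
cos φ = cos(-76.83°) = 0.2278

0.2278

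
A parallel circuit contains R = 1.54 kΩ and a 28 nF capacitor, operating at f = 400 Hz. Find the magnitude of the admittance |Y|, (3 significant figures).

653 μS

ω = 2πf = 2513 rad/s
X_C = 1/(ωC) = 14200 Ω
Parallel: admittances add. Y = 1/R + jωC
Y = (0.000649 + j7.04e-05) S
|Y| = 0.000653 S → |Z| = 1/|Y| = 1530 Ω, ∠Z = −∠Y = -6.19°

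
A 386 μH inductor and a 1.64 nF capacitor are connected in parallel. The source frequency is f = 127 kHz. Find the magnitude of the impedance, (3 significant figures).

ω = 2πf = 798000 rad/s
X_L = ωL = 308 Ω
X_C = 1/(ωC) = 764 Ω
Parallel: admittances add. Y = 1/(jωL) + jωC
Y = (0 − j0.00194) S
|Y| = 0.00194 S → |Z| = 1/|Y| = 516 Ω, ∠Z = −∠Y = 90.0°

516 Ω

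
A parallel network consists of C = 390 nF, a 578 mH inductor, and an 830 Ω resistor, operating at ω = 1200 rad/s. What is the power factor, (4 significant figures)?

X_L = ωL = 693.6 Ω
X_C = 1/(ωC) = 2137 Ω
Parallel: admittances add. Y = 1/R + 1/(jωL) + jωC
Y = (0.001205 − j0.0009738) S
|Y| = 0.001549 S → |Z| = 1/|Y| = 645.5 Ω, ∠Z = −∠Y = 38.95°
cos φ = cos(38.95°) = 0.7777

0.7777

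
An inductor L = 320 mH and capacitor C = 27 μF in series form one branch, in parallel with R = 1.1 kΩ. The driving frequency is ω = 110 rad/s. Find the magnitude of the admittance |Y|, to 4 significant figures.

X_L = ωL = 35.20 Ω
X_C = 1/(ωC) = 336.7 Ω
Branch 1: Z₁ = R = 1100 Ω
Branch 2 (series LC): Z₂ = j(X_L − X_C) = −j301.5 Ω
Parallel: Z = Z₁Z₂/(Z₁+Z₂), |Z| = 290.8 Ω, ∠Z = -74.67°
|Y| = 1/|Z| = 3.439 mS

3.439 mS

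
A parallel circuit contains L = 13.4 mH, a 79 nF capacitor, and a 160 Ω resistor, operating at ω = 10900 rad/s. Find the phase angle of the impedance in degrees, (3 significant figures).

43.8°

X_L = ωL = 146 Ω
X_C = 1/(ωC) = 1160 Ω
Parallel: admittances add. Y = 1/R + 1/(jωL) + jωC
Y = (0.00625 − j0.00599) S
|Y| = 0.00865 S → |Z| = 1/|Y| = 116 Ω, ∠Z = −∠Y = 43.8°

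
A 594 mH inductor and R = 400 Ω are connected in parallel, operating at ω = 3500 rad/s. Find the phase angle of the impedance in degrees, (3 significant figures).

10.9°

X_L = ωL = 2080 Ω
Parallel: admittances add. Y = 1/R + 1/(jωL)
Y = (0.00250 − j0.000481) S
|Y| = 0.00255 S → |Z| = 1/|Y| = 393 Ω, ∠Z = −∠Y = 10.9°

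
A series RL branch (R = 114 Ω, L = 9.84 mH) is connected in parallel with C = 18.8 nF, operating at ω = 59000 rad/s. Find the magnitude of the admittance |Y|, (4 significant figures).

638.6 μS

X_L = ωL = 580.6 Ω
X_C = 1/(ωC) = 901.6 Ω
Branch 1 (R+jX_L): Z₁ = 114.0 + j580.6 Ω, |Z₁| = 591.6 Ω
Branch 2 (−jX_C): Z₂ = −j901.6 Ω
Parallel: Z = Z₁Z₂/(Z₁+Z₂), |Z| = 1566 Ω, ∠Z = 59.34°
|Y| = 1/|Z| = 638.6 μS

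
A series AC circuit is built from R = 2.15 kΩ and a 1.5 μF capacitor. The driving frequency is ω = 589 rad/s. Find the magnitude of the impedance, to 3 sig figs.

2430 Ω

X_C = 1/(ωC) = 1130 Ω
Z = 2150 − j1130 Ω
|Z| = √(2150² + 1130²) = 2430 Ω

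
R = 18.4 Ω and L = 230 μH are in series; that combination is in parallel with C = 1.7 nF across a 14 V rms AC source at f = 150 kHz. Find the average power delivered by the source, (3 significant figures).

76.2 mW

ω = 2πf = 942500 rad/s
X_L = ωL = 217 Ω
X_C = 1/(ωC) = 624 Ω
Branch 1 (R+jX_L): Z₁ = 18.4 + j217 Ω, |Z₁| = 218 Ω
Branch 2 (−jX_C): Z₂ = −j624 Ω
Parallel: Z = Z₁Z₂/(Z₁+Z₂), |Z| = 333 Ω, ∠Z = 82.6°
I = V/|Z| = 42.0 mA
P = VI cos φ = 14 × 0.0420 × cos(82.6°) = 76.2 mW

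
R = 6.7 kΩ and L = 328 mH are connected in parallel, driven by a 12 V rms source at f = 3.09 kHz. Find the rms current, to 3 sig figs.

2.60 mA

ω = 2πf = 19420 rad/s
X_L = ωL = 6370 Ω
Parallel: admittances add. Y = 1/R + 1/(jωL)
Y = (0.000149 − j0.000157) S
|Y| = 0.000217 S → |Z| = 1/|Y| = 4620 Ω, ∠Z = −∠Y = 46.5°
I = V/|Z| = 12/4620 = 2.60 mA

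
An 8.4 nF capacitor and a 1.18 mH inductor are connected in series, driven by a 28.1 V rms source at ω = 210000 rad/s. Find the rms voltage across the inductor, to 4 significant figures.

X_L = ωL = 247.8 Ω
X_C = 1/(ωC) = 566.9 Ω
Net reactance X = X_L − X_C = -319.1 Ω
Z = − j319.1 Ω
|Z| = √(0² + 319.1²) = 319.1 Ω
I = V/|Z| = 88.06 mA
V_L = I·|Z_L| = 0.08806 × 247.8 = 21.82 V

21.82 V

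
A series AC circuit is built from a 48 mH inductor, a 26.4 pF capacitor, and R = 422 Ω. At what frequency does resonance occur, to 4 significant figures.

ω₀ = 1/√(LC) = 1/√(0.048 × 2.64e-11) = 888300 rad/s
f₀ = ω₀/(2π) = 141.4 kHz

141.4 kHz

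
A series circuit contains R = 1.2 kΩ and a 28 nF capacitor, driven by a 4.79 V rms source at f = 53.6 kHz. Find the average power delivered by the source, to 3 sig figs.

19.0 mW

ω = 2πf = 336800 rad/s
X_C = 1/(ωC) = 106 Ω
Z = 1200 − j106 Ω
|Z| = √(1200² + 106²) = 1200 Ω
∠Z = arctan(-106/1200) = -5.05°
I = V/|Z| = 3.98 mA
P = VI cos φ = 4.79 × 0.00398 × cos(-5.05°) = 19.0 mW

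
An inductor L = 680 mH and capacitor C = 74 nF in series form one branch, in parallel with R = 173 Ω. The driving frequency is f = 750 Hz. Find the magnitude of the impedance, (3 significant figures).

154 Ω

ω = 2πf = 4712 rad/s
X_L = ωL = 3200 Ω
X_C = 1/(ωC) = 2870 Ω
Branch 1: Z₁ = R = 173 Ω
Branch 2 (series LC): Z₂ = j(X_L − X_C) = j337 Ω
Parallel: Z = Z₁Z₂/(Z₁+Z₂), |Z| = 154 Ω, ∠Z = 27.2°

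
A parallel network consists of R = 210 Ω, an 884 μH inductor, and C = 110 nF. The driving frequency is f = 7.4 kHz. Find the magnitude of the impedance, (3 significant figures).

ω = 2πf = 46500 rad/s
X_L = ωL = 41.1 Ω
X_C = 1/(ωC) = 196 Ω
Parallel: admittances add. Y = 1/R + 1/(jωL) + jωC
Y = (0.00476 − j0.0192) S
|Y| = 0.0198 S → |Z| = 1/|Y| = 50.5 Ω, ∠Z = −∠Y = 76.1°

50.5 Ω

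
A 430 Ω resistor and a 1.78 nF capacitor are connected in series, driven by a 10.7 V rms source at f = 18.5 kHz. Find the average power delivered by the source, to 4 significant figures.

ω = 2πf = 116200 rad/s
X_C = 1/(ωC) = 4833 Ω
Z = 430.0 − j4833 Ω
|Z| = √(430.0² + 4833²) = 4852 Ω
∠Z = arctan(-4833/430.0) = -84.92°
I = V/|Z| = 2.205 mA
P = VI cos φ = 10.7 × 0.002205 × cos(-84.92°) = 2.091 mW

2.091 mW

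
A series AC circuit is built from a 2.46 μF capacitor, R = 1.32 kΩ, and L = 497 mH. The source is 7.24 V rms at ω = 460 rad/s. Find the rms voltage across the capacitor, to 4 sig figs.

4.342 V

X_L = ωL = 228.6 Ω
X_C = 1/(ωC) = 883.7 Ω
Net reactance X = X_L − X_C = -655.1 Ω
Z = 1320 − j655.1 Ω
|Z| = √(1320² + 655.1²) = 1474 Ω
I = V/|Z| = 4.913 mA
V_C = I·|Z_C| = 0.004913 × 883.7 = 4.342 V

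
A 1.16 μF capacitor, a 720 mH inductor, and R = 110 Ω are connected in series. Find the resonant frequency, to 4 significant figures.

174.2 Hz

ω₀ = 1/√(LC) = 1/√(0.72 × 1.16e-06) = 1094 rad/s
f₀ = ω₀/(2π) = 174.2 Hz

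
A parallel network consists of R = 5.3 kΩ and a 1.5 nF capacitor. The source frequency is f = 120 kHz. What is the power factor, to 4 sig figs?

0.1646

ω = 2πf = 754000 rad/s
X_C = 1/(ωC) = 884.2 Ω
Parallel: admittances add. Y = 1/R + jωC
Y = (0.0001887 + j0.001131) S
|Y| = 0.001147 S → |Z| = 1/|Y| = 872.1 Ω, ∠Z = −∠Y = -80.53°
cos φ = cos(-80.53°) = 0.1646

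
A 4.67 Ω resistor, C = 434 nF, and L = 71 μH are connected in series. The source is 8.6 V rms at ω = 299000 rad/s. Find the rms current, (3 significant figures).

X_L = ωL = 21.2 Ω
X_C = 1/(ωC) = 7.71 Ω
Net reactance X = X_L − X_C = 13.5 Ω
Z = 4.67 + j13.5 Ω
|Z| = √(4.67² + 13.5²) = 14.3 Ω
I = V/|Z| = 8.6/14.3 = 601 mA

601 mA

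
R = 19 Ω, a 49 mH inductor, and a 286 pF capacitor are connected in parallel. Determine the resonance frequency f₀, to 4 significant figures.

42.51 kHz

ω₀ = 1/√(LC) = 1/√(0.049 × 2.86e-10) = 267100 rad/s
f₀ = ω₀/(2π) = 42.51 kHz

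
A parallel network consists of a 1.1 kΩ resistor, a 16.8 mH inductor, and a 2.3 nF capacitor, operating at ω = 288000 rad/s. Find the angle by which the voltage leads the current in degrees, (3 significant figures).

X_L = ωL = 4840 Ω
X_C = 1/(ωC) = 1510 Ω
Parallel: admittances add. Y = 1/R + 1/(jωL) + jωC
Y = (0.000909 + j0.000456) S
|Y| = 0.00102 S → |Z| = 1/|Y| = 983 Ω, ∠Z = −∠Y = -26.6°

-26.6°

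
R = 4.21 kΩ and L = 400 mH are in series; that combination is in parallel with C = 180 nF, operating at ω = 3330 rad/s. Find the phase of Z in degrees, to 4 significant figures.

X_L = ωL = 1332 Ω
X_C = 1/(ωC) = 1668 Ω
Branch 1 (R+jX_L): Z₁ = 4210 + j1332 Ω, |Z₁| = 4416 Ω
Branch 2 (−jX_C): Z₂ = −j1668 Ω
Parallel: Z = Z₁Z₂/(Z₁+Z₂), |Z| = 1744 Ω, ∠Z = -67.88°

-67.88°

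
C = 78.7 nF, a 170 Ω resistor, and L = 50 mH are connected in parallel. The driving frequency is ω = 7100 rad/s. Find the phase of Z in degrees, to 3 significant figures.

21.0°

X_L = ωL = 355 Ω
X_C = 1/(ωC) = 1790 Ω
Parallel: admittances add. Y = 1/R + 1/(jωL) + jωC
Y = (0.00588 − j0.00226) S
|Y| = 0.00630 S → |Z| = 1/|Y| = 159 Ω, ∠Z = −∠Y = 21.0°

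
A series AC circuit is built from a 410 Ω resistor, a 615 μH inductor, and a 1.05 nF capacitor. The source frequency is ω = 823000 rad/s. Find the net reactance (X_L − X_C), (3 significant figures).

X_L = ωL = 506 Ω
X_C = 1/(ωC) = 1160 Ω
X = 506 − 1160 = -651 Ω

-651 Ω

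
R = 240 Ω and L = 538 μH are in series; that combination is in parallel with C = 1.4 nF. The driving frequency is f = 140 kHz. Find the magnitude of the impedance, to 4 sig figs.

ω = 2πf = 879600 rad/s
X_L = ωL = 473.2 Ω
X_C = 1/(ωC) = 812.0 Ω
Branch 1 (R+jX_L): Z₁ = 240.0 + j473.2 Ω, |Z₁| = 530.6 Ω
Branch 2 (−jX_C): Z₂ = −j812.0 Ω
Parallel: Z = Z₁Z₂/(Z₁+Z₂), |Z| = 1038 Ω, ∠Z = 27.79°

1038 Ω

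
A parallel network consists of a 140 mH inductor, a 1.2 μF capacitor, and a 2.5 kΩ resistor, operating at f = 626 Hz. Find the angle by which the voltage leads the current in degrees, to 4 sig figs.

-82.16°

ω = 2πf = 3933 rad/s
X_L = ωL = 550.7 Ω
X_C = 1/(ωC) = 211.9 Ω
Parallel: admittances add. Y = 1/R + 1/(jωL) + jωC
Y = (0.0004000 + j0.002904) S
|Y| = 0.002931 S → |Z| = 1/|Y| = 341.1 Ω, ∠Z = −∠Y = -82.16°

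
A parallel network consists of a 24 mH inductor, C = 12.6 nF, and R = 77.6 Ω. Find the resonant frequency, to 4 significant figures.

9.152 kHz

ω₀ = 1/√(LC) = 1/√(0.024 × 1.26e-08) = 57510 rad/s
f₀ = ω₀/(2π) = 9.152 kHz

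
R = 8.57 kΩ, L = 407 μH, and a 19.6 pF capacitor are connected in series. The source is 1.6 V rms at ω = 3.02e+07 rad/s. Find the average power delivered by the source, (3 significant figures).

118 μW

X_L = ωL = 12300 Ω
X_C = 1/(ωC) = 1690 Ω
Net reactance X = X_L − X_C = 10600 Ω
Z = 8570 + j10600 Ω
|Z| = √(8570² + 10600²) = 13600 Ω
∠Z = arctan(10600/8570) = 51.1°
I = V/|Z| = 117 μA
P = VI cos φ = 1.6 × 0.000117 × cos(51.1°) = 118 μW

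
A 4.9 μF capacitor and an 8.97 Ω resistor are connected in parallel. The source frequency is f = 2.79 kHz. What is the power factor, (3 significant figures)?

0.792

ω = 2πf = 17530 rad/s
X_C = 1/(ωC) = 11.6 Ω
Parallel: admittances add. Y = 1/R + jωC
Y = (0.111 + j0.0859) S
|Y| = 0.141 S → |Z| = 1/|Y| = 7.11 Ω, ∠Z = −∠Y = -37.6°
cos φ = cos(-37.6°) = 0.792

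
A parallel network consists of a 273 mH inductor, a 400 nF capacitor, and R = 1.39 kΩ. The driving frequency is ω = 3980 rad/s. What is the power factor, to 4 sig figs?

X_L = ωL = 1087 Ω
X_C = 1/(ωC) = 628.1 Ω
Parallel: admittances add. Y = 1/R + 1/(jωL) + jωC
Y = (0.0007194 + j0.0006716) S
|Y| = 0.0009842 S → |Z| = 1/|Y| = 1016 Ω, ∠Z = −∠Y = -43.03°
cos φ = cos(-43.03°) = 0.7310

0.7310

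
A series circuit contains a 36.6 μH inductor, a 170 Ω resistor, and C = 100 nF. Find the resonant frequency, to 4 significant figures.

83.19 kHz

ω₀ = 1/√(LC) = 1/√(3.66e-05 × 1e-07) = 522700 rad/s
f₀ = ω₀/(2π) = 83.19 kHz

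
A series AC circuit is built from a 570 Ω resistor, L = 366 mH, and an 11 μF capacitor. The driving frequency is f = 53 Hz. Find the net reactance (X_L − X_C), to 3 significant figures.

ω = 2πf = 333.0 rad/s
X_L = ωL = 122 Ω
X_C = 1/(ωC) = 273 Ω
X = 122 − 273 = -151 Ω

-151 Ω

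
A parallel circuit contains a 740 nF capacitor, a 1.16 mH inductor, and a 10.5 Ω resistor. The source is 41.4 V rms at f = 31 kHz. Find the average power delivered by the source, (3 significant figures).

163 W

ω = 2πf = 194800 rad/s
X_L = ωL = 226 Ω
X_C = 1/(ωC) = 6.94 Ω
Parallel: admittances add. Y = 1/R + 1/(jωL) + jωC
Y = (0.0952 + j0.140) S
|Y| = 0.169 S → |Z| = 1/|Y| = 5.91 Ω, ∠Z = −∠Y = -55.7°
I = V/|Z| = 7.00 A
P = VI cos φ = 41.4 × 7.00 × cos(-55.7°) = 163 W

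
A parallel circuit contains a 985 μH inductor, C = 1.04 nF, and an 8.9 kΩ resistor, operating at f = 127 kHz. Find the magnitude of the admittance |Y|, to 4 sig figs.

456.4 μS

ω = 2πf = 798000 rad/s
X_L = ωL = 786.0 Ω
X_C = 1/(ωC) = 1205 Ω
Parallel: admittances add. Y = 1/R + 1/(jωL) + jωC
Y = (0.0001124 − j0.0004424) S
|Y| = 0.0004564 S → |Z| = 1/|Y| = 2191 Ω, ∠Z = −∠Y = 75.75°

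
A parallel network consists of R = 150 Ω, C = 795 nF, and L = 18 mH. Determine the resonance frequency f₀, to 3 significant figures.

1.33 kHz

ω₀ = 1/√(LC) = 1/√(0.018 × 7.95e-07) = 8359 rad/s
f₀ = ω₀/(2π) = 1.33 kHz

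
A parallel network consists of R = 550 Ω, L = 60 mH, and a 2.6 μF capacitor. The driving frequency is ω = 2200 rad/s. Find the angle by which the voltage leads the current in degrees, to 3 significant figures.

X_L = ωL = 132 Ω
X_C = 1/(ωC) = 175 Ω
Parallel: admittances add. Y = 1/R + 1/(jωL) + jωC
Y = (0.00182 − j0.00186) S
|Y| = 0.00260 S → |Z| = 1/|Y| = 385 Ω, ∠Z = −∠Y = 45.6°

45.6°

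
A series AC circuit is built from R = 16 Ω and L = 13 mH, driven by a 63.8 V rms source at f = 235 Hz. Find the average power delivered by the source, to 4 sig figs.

104.3 W

ω = 2πf = 1477 rad/s
X_L = ωL = 19.20 Ω
Z = 16.00 + j19.20 Ω
|Z| = √(16.00² + 19.20²) = 24.99 Ω
∠Z = arctan(19.20/16.00) = 50.19°
I = V/|Z| = 2.553 A
P = VI cos φ = 63.8 × 2.553 × cos(50.19°) = 104.3 W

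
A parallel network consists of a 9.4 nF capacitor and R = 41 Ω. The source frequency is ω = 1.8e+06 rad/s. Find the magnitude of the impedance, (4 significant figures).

33.69 Ω

X_C = 1/(ωC) = 59.10 Ω
Parallel: admittances add. Y = 1/R + jωC
Y = (0.02439 + j0.01692) S
|Y| = 0.02968 S → |Z| = 1/|Y| = 33.69 Ω, ∠Z = −∠Y = -34.75°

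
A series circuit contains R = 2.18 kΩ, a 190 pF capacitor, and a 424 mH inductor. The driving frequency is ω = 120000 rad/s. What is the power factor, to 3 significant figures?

0.297

X_L = ωL = 50900 Ω
X_C = 1/(ωC) = 43900 Ω
Net reactance X = X_L − X_C = 7020 Ω
Z = 2180 + j7020 Ω
|Z| = √(2180² + 7020²) = 7350 Ω
∠Z = arctan(7020/2180) = 72.7°
cos φ = cos(72.7°) = 0.297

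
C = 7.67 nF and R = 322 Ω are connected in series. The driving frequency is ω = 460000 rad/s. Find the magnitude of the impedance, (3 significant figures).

X_C = 1/(ωC) = 283 Ω
Z = 322 − j283 Ω
|Z| = √(322² + 283²) = 429 Ω

429 Ω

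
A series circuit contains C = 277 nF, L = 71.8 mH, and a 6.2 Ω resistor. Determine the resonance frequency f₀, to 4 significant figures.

1.129 kHz

ω₀ = 1/√(LC) = 1/√(0.0718 × 2.77e-07) = 7091 rad/s
f₀ = ω₀/(2π) = 1.129 kHz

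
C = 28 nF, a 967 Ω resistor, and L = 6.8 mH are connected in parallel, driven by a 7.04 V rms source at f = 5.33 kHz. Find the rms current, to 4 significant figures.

25.38 mA

ω = 2πf = 33490 rad/s
X_L = ωL = 227.7 Ω
X_C = 1/(ωC) = 1066 Ω
Parallel: admittances add. Y = 1/R + 1/(jωL) + jωC
Y = (0.001034 − j0.003454) S
|Y| = 0.003605 S → |Z| = 1/|Y| = 277.4 Ω, ∠Z = −∠Y = 73.33°
I = V/|Z| = 7.04/277.4 = 25.38 mA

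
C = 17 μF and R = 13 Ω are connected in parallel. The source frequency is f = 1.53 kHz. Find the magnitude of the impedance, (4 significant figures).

ω = 2πf = 9613 rad/s
X_C = 1/(ωC) = 6.119 Ω
Parallel: admittances add. Y = 1/R + jωC
Y = (0.07692 + j0.1634) S
|Y| = 0.1806 S → |Z| = 1/|Y| = 5.536 Ω, ∠Z = −∠Y = -64.79°

5.536 Ω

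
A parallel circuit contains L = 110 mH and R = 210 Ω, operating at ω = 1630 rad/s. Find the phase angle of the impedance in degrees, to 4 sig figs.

49.51°

X_L = ωL = 179.3 Ω
Parallel: admittances add. Y = 1/R + 1/(jωL)
Y = (0.004762 − j0.005577) S
|Y| = 0.007334 S → |Z| = 1/|Y| = 136.4 Ω, ∠Z = −∠Y = 49.51°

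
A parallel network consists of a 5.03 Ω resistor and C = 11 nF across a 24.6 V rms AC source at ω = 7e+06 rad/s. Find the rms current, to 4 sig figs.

5.245 A

X_C = 1/(ωC) = 12.99 Ω
Parallel: admittances add. Y = 1/R + jωC
Y = (0.1988 + j0.07700) S
|Y| = 0.2132 S → |Z| = 1/|Y| = 4.690 Ω, ∠Z = −∠Y = -21.17°
I = V/|Z| = 24.6/4.690 = 5.245 A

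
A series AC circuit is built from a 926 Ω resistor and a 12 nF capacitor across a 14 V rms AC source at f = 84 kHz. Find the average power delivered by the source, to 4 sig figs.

205.7 mW

ω = 2πf = 527800 rad/s
X_C = 1/(ωC) = 157.9 Ω
Z = 926.0 − j157.9 Ω
|Z| = √(926.0² + 157.9²) = 939.4 Ω
∠Z = arctan(-157.9/926.0) = -9.676°
I = V/|Z| = 14.90 mA
P = VI cos φ = 14 × 0.01490 × cos(-9.676°) = 205.7 mW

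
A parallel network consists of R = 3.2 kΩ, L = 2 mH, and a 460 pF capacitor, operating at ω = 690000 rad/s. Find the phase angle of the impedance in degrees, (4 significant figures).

X_L = ωL = 1380 Ω
X_C = 1/(ωC) = 3151 Ω
Parallel: admittances add. Y = 1/R + 1/(jωL) + jωC
Y = (0.0003125 − j0.0004072) S
|Y| = 0.0005133 S → |Z| = 1/|Y| = 1948 Ω, ∠Z = −∠Y = 52.50°

52.50°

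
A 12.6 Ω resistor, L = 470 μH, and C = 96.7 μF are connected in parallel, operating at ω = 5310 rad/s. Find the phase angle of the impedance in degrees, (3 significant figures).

X_L = ωL = 2.50 Ω
X_C = 1/(ωC) = 1.95 Ω
Parallel: admittances add. Y = 1/R + 1/(jωL) + jωC
Y = (0.0794 + j0.113) S
|Y| = 0.138 S → |Z| = 1/|Y| = 7.25 Ω, ∠Z = −∠Y = -54.9°

-54.9°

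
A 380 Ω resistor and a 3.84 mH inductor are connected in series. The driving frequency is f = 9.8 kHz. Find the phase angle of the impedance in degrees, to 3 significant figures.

ω = 2πf = 61580 rad/s
X_L = ωL = 236 Ω
Z = 380 + j236 Ω
|Z| = √(380² + 236²) = 448 Ω
∠Z = arctan(236/380) = 31.9°

31.9°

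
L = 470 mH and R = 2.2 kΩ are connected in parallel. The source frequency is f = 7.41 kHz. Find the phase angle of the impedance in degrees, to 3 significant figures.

5.74°

ω = 2πf = 46560 rad/s
X_L = ωL = 21900 Ω
Parallel: admittances add. Y = 1/R + 1/(jωL)
Y = (0.000455 − j4.57e-05) S
|Y| = 0.000457 S → |Z| = 1/|Y| = 2190 Ω, ∠Z = −∠Y = 5.74°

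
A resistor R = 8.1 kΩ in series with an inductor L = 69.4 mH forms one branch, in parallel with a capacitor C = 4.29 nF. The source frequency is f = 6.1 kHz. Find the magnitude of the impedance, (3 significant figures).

5900 Ω

ω = 2πf = 38330 rad/s
X_L = ωL = 2660 Ω
X_C = 1/(ωC) = 6080 Ω
Branch 1 (R+jX_L): Z₁ = 8100 + j2660 Ω, |Z₁| = 8530 Ω
Branch 2 (−jX_C): Z₂ = −j6080 Ω
Parallel: Z = Z₁Z₂/(Z₁+Z₂), |Z| = 5900 Ω, ∠Z = -48.9°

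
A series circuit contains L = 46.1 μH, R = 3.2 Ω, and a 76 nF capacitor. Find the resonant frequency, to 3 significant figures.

85.0 kHz

ω₀ = 1/√(LC) = 1/√(4.61e-05 × 7.6e-08) = 534200 rad/s
f₀ = ω₀/(2π) = 85.0 kHz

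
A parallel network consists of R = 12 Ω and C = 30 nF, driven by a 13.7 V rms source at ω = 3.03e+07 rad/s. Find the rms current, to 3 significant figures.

12.5 A

X_C = 1/(ωC) = 1.10 Ω
Parallel: admittances add. Y = 1/R + jωC
Y = (0.0833 + j0.909) S
|Y| = 0.913 S → |Z| = 1/|Y| = 1.10 Ω, ∠Z = −∠Y = -84.8°
I = V/|Z| = 13.7/1.10 = 12.5 A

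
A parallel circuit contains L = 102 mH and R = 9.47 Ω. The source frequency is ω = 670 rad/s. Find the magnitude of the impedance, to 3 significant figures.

9.38 Ω

X_L = ωL = 68.3 Ω
Parallel: admittances add. Y = 1/R + 1/(jωL)
Y = (0.106 − j0.0146) S
|Y| = 0.107 S → |Z| = 1/|Y| = 9.38 Ω, ∠Z = −∠Y = 7.89°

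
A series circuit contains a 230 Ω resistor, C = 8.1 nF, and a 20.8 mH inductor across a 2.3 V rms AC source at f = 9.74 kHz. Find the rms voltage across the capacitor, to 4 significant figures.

ω = 2πf = 61200 rad/s
X_L = ωL = 1273 Ω
X_C = 1/(ωC) = 2017 Ω
Net reactance X = X_L − X_C = -744.4 Ω
Z = 230.0 − j744.4 Ω
|Z| = √(230.0² + 744.4²) = 779.1 Ω
I = V/|Z| = 2.952 mA
V_C = I·|Z_C| = 0.002952 × 2017 = 5.955 V

5.955 V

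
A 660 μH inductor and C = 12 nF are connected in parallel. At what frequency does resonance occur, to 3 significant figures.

56.6 kHz

ω₀ = 1/√(LC) = 1/√(0.00066 × 1.2e-08) = 355300 rad/s
f₀ = ω₀/(2π) = 56.6 kHz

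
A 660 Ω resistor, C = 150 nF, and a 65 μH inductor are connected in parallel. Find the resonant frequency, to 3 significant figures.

51.0 kHz

ω₀ = 1/√(LC) = 1/√(6.5e-05 × 1.5e-07) = 320300 rad/s
f₀ = ω₀/(2π) = 51.0 kHz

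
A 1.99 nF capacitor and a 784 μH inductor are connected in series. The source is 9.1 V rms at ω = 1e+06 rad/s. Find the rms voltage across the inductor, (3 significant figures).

X_L = ωL = 784 Ω
X_C = 1/(ωC) = 503 Ω
Net reactance X = X_L − X_C = 281 Ω
Z = j281 Ω
|Z| = √(0² + 281²) = 281 Ω
I = V/|Z| = 32.3 mA
V_L = I·|Z_L| = 0.0323 × 784 = 25.3 V

25.3 V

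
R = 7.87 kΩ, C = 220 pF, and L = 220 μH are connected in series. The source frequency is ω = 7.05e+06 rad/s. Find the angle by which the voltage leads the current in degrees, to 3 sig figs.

6.57°

X_L = ωL = 1550 Ω
X_C = 1/(ωC) = 645 Ω
Net reactance X = X_L − X_C = 906 Ω
Z = 7870 + j906 Ω
|Z| = √(7870² + 906²) = 7920 Ω
∠Z = arctan(906/7870) = 6.57°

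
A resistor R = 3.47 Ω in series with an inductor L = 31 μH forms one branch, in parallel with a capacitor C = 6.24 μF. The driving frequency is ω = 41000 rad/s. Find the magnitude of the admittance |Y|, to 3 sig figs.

X_L = ωL = 1.27 Ω
X_C = 1/(ωC) = 3.91 Ω
Branch 1 (R+jX_L): Z₁ = 3.47 + j1.27 Ω, |Z₁| = 3.70 Ω
Branch 2 (−jX_C): Z₂ = −j3.91 Ω
Parallel: Z = Z₁Z₂/(Z₁+Z₂), |Z| = 3.31 Ω, ∠Z = -32.6°
|Y| = 1/|Z| = 302 mS

302 mS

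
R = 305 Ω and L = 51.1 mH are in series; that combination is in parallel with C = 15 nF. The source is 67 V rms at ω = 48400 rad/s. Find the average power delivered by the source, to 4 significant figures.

220.5 mW

X_L = ωL = 2473 Ω
X_C = 1/(ωC) = 1377 Ω
Branch 1 (R+jX_L): Z₁ = 305.0 + j2473 Ω, |Z₁| = 2492 Ω
Branch 2 (−jX_C): Z₂ = −j1377 Ω
Parallel: Z = Z₁Z₂/(Z₁+Z₂), |Z| = 3018 Ω, ∠Z = -81.48°
I = V/|Z| = 22.20 mA
P = VI cos φ = 67 × 0.02220 × cos(-81.48°) = 220.5 mW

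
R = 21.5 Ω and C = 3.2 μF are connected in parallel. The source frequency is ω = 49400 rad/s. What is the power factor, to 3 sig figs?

X_C = 1/(ωC) = 6.33 Ω
Parallel: admittances add. Y = 1/R + jωC
Y = (0.0465 + j0.158) S
|Y| = 0.165 S → |Z| = 1/|Y| = 6.07 Ω, ∠Z = −∠Y = -73.6°
cos φ = cos(-73.6°) = 0.282

0.282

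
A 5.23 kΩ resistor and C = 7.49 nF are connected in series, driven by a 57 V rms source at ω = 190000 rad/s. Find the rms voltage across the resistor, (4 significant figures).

X_C = 1/(ωC) = 702.7 Ω
Z = 5230 − j702.7 Ω
|Z| = √(5230² + 702.7²) = 5277 Ω
I = V/|Z| = 10.80 mA
V_R = I·|Z_R| = 0.01080 × 5230 = 56.49 V

56.49 V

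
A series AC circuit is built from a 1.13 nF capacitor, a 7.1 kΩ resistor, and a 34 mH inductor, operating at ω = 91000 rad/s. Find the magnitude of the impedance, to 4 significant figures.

9715 Ω

X_L = ωL = 3094 Ω
X_C = 1/(ωC) = 9725 Ω
Net reactance X = X_L − X_C = -6631 Ω
Z = 7100 − j6631 Ω
|Z| = √(7100² + 6631²) = 9715 Ω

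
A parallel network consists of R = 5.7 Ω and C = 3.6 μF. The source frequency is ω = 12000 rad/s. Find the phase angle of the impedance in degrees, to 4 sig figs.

-13.83°

X_C = 1/(ωC) = 23.15 Ω
Parallel: admittances add. Y = 1/R + jωC
Y = (0.1754 + j0.04320) S
|Y| = 0.1807 S → |Z| = 1/|Y| = 5.535 Ω, ∠Z = −∠Y = -13.83°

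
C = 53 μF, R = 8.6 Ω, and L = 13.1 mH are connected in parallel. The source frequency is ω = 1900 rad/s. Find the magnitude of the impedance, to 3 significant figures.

X_L = ωL = 24.9 Ω
X_C = 1/(ωC) = 9.93 Ω
Parallel: admittances add. Y = 1/R + 1/(jωL) + jωC
Y = (0.116 + j0.0605) S
|Y| = 0.131 S → |Z| = 1/|Y| = 7.63 Ω, ∠Z = −∠Y = -27.5°

7.63 Ω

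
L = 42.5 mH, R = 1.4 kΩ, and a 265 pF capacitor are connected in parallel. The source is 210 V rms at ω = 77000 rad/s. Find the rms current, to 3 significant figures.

162 mA

X_L = ωL = 3270 Ω
X_C = 1/(ωC) = 49000 Ω
Parallel: admittances add. Y = 1/R + 1/(jωL) + jωC
Y = (0.000714 − j0.000285) S
|Y| = 0.000769 S → |Z| = 1/|Y| = 1300 Ω, ∠Z = −∠Y = 21.8°
I = V/|Z| = 210/1300 = 162 mA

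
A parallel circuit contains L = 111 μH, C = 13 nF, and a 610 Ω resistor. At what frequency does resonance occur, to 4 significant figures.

132.5 kHz

ω₀ = 1/√(LC) = 1/√(0.000111 × 1.3e-08) = 832500 rad/s
f₀ = ω₀/(2π) = 132.5 kHz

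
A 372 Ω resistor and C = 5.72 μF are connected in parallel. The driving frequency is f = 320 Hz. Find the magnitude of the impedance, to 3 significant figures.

84.7 Ω

ω = 2πf = 2011 rad/s
X_C = 1/(ωC) = 87.0 Ω
Parallel: admittances add. Y = 1/R + jωC
Y = (0.00269 + j0.0115) S
|Y| = 0.0118 S → |Z| = 1/|Y| = 84.7 Ω, ∠Z = −∠Y = -76.8°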